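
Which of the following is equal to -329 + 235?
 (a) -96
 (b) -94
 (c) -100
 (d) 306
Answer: b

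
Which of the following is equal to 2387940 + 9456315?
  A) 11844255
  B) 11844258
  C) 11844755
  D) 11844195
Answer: A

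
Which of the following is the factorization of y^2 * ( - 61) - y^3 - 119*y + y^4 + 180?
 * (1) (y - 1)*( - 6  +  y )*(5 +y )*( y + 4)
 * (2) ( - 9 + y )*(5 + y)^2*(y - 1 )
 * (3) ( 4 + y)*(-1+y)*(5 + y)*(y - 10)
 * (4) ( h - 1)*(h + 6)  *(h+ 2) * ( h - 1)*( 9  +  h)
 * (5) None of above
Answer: 5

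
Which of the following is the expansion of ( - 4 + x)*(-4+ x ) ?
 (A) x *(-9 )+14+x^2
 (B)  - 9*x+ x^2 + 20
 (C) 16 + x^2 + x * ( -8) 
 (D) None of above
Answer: C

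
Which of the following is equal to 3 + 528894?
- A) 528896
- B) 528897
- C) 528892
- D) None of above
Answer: B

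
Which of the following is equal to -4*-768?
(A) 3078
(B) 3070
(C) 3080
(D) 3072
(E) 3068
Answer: D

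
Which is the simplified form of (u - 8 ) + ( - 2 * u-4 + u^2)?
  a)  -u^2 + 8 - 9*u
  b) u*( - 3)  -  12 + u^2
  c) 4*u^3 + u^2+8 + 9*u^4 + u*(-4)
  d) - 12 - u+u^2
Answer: d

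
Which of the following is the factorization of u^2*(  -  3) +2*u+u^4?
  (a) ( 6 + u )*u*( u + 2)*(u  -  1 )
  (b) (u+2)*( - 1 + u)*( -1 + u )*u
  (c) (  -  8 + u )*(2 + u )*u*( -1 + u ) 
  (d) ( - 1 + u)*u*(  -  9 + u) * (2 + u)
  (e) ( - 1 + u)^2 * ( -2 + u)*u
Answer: b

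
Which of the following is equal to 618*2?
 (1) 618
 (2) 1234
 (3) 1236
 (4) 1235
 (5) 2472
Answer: 3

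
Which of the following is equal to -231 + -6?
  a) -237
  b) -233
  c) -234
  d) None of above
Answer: a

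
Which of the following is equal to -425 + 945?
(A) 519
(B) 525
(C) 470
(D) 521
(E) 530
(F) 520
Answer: F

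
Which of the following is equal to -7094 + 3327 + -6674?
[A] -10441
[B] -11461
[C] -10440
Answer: A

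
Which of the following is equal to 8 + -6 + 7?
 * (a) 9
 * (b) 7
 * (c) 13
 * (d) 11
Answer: a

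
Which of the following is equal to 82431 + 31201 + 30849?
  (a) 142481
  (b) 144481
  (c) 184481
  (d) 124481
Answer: b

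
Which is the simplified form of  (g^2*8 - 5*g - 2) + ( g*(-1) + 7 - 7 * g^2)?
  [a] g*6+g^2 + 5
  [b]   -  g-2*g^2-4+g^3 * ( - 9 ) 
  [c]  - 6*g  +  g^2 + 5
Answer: c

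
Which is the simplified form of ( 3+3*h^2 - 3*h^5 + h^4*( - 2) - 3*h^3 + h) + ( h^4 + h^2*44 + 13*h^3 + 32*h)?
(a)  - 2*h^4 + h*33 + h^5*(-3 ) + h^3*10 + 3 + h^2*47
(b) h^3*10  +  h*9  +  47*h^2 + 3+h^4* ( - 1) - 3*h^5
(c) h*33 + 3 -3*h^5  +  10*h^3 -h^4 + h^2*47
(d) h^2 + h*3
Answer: c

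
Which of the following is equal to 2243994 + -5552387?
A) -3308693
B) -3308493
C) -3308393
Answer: C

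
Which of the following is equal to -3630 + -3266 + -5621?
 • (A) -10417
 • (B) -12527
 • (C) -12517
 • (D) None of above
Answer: C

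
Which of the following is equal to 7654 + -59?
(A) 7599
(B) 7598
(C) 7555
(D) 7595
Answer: D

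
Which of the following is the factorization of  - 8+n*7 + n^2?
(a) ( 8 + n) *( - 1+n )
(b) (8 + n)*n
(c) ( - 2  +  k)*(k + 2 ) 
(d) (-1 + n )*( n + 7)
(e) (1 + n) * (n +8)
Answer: a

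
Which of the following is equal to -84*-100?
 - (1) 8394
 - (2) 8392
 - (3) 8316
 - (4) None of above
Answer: 4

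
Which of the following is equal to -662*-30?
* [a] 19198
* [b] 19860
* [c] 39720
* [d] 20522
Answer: b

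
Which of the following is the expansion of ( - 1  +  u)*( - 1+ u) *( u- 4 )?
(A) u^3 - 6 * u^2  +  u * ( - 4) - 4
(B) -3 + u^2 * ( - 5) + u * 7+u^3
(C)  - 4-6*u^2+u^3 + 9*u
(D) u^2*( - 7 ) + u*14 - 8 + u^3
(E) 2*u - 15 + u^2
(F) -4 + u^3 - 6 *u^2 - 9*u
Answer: C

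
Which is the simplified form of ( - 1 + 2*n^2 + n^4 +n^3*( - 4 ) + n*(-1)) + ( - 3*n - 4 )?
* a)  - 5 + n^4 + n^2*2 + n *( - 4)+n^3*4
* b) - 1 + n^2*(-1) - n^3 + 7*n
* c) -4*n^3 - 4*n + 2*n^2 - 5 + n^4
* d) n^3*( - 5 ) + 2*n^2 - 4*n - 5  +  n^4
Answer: c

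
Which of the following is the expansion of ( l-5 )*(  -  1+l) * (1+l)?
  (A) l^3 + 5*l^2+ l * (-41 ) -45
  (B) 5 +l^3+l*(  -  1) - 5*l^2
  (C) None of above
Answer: B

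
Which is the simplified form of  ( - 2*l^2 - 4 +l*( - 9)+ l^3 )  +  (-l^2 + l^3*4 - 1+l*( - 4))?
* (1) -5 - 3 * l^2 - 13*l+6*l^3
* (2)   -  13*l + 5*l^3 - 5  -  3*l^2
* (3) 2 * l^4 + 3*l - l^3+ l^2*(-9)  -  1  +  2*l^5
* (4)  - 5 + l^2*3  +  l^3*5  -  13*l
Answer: 2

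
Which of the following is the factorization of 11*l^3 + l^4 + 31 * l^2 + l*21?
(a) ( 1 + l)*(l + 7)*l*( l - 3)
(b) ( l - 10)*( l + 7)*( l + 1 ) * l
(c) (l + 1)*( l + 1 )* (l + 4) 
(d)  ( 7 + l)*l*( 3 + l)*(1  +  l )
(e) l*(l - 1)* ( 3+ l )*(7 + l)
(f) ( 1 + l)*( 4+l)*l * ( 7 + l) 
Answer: d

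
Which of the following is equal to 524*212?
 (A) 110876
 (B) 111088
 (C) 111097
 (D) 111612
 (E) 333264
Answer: B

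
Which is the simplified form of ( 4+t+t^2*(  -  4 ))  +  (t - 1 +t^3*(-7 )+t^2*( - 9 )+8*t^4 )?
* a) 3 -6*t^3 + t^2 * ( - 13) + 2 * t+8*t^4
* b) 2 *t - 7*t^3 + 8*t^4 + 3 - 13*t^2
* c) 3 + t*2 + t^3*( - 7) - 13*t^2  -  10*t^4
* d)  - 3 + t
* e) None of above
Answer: b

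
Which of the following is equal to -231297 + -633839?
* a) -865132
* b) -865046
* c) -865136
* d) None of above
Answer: c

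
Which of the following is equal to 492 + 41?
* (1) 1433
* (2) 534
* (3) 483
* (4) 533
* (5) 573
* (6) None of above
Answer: 4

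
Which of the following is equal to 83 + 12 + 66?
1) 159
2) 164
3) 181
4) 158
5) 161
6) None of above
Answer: 5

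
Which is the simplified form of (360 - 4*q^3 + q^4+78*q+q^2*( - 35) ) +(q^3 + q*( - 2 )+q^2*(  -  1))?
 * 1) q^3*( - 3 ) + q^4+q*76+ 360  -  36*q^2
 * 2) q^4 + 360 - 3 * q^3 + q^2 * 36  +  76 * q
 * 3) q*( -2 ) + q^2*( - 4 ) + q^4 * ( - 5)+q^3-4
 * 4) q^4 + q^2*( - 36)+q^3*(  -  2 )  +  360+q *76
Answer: 1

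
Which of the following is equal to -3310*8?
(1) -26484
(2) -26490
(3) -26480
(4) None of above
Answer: 3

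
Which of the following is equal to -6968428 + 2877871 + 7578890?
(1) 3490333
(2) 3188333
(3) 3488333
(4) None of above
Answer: 3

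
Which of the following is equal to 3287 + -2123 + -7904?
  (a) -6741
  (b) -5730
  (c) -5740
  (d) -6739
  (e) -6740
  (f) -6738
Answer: e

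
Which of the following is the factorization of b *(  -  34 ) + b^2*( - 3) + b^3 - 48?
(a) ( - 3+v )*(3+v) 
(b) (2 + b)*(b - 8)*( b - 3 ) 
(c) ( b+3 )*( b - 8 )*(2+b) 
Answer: c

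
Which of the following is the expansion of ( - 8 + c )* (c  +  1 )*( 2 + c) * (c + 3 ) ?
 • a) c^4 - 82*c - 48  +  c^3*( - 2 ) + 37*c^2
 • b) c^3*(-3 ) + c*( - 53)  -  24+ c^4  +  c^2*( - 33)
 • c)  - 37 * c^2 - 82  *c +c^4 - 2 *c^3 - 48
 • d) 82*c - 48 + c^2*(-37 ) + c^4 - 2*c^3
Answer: c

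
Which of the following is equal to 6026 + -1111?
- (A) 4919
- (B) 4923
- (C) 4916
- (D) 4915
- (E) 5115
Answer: D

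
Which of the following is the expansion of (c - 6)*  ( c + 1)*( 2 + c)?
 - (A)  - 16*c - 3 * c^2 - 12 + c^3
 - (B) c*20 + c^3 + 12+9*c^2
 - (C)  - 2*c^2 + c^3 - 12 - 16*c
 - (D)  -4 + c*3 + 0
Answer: A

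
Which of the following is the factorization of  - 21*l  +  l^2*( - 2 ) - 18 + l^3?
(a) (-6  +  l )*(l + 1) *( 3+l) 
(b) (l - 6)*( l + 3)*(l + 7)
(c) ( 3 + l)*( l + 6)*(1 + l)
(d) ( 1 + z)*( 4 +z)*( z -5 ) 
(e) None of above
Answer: a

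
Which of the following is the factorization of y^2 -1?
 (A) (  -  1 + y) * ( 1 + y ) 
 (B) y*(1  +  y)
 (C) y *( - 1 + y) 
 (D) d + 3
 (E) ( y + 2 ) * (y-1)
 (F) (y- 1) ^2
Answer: A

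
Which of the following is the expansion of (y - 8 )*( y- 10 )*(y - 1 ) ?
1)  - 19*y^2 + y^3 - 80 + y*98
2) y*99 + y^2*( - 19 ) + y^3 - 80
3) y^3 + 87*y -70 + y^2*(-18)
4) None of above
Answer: 1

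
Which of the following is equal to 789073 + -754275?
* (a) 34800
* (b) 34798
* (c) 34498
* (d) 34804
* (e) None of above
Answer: b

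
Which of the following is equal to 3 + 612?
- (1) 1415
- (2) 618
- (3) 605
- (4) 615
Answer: 4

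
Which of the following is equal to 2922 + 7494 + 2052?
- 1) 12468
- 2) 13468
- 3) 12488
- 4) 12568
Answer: 1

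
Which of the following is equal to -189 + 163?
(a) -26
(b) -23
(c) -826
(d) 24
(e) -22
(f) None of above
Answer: a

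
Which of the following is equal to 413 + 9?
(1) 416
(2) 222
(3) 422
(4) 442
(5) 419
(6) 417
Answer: 3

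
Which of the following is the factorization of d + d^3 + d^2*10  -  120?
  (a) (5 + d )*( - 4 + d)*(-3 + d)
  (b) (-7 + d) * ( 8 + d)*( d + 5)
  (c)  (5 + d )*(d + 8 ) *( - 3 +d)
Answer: c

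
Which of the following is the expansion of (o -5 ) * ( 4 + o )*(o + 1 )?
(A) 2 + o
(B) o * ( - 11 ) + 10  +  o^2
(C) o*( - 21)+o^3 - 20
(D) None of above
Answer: C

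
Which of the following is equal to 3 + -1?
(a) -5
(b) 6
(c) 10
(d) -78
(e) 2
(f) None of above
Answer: e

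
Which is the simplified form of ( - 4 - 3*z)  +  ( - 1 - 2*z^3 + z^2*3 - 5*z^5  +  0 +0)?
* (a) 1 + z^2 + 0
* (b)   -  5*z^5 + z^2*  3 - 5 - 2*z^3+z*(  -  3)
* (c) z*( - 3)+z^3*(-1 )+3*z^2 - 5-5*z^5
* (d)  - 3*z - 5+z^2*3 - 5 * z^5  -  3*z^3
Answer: b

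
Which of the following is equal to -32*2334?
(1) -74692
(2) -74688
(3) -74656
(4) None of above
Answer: 2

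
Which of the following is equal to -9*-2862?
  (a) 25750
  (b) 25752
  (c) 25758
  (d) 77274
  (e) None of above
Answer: c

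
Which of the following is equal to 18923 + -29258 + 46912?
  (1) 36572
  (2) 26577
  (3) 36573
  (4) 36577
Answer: 4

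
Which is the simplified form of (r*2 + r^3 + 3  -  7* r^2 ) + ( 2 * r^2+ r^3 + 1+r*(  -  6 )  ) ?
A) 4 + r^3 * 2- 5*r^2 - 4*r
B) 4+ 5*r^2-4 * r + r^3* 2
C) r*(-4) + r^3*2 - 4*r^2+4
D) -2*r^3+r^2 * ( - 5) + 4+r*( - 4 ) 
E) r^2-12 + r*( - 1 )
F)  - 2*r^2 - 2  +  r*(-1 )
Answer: A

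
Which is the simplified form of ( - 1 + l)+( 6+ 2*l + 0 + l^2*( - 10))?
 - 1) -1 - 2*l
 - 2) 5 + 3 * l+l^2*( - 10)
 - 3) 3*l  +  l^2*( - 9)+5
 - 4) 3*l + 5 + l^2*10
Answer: 2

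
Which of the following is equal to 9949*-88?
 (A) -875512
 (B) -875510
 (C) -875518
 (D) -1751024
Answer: A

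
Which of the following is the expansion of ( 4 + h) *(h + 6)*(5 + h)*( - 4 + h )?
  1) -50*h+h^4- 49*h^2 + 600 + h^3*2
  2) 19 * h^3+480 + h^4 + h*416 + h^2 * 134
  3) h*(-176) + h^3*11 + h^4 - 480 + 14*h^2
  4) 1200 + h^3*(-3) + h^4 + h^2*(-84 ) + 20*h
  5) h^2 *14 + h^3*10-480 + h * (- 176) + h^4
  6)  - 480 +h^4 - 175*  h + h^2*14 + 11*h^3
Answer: 3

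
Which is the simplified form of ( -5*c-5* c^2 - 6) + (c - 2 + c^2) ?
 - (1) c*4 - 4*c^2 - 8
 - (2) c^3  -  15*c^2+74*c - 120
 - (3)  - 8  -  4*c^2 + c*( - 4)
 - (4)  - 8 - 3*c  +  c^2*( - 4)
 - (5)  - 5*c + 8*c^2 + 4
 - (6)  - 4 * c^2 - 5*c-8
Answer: 3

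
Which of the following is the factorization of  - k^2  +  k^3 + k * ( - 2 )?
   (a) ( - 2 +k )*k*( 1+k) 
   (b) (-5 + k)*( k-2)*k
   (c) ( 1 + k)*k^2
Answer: a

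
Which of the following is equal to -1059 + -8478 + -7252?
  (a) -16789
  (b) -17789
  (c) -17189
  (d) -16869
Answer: a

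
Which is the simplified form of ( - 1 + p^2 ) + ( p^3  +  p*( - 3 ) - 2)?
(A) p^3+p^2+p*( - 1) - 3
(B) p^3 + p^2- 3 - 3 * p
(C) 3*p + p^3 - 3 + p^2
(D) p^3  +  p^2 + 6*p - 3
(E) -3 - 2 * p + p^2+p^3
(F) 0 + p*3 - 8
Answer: B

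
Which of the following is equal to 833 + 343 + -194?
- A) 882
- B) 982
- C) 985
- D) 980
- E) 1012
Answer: B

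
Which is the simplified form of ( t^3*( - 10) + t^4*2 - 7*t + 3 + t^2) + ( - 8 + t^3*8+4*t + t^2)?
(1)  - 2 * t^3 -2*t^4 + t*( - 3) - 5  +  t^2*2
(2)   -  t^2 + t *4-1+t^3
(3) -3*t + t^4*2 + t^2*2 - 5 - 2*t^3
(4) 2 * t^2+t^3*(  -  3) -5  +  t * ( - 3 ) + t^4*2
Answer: 3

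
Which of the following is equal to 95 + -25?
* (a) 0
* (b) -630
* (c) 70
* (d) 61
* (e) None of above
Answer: c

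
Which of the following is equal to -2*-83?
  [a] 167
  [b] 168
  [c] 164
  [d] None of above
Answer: d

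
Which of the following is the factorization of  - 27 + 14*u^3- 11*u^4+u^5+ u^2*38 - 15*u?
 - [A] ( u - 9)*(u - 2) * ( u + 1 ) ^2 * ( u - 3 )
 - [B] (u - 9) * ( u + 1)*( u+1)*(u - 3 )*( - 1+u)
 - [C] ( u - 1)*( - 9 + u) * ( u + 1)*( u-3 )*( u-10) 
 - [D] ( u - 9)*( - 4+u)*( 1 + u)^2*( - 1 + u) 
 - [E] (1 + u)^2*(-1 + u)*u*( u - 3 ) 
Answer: B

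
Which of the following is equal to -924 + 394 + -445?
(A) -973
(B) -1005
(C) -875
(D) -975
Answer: D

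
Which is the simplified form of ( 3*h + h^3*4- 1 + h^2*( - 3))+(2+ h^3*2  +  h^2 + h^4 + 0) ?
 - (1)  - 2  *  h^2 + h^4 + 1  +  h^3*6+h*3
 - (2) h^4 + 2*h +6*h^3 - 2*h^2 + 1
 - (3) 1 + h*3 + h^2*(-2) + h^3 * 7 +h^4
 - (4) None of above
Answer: 1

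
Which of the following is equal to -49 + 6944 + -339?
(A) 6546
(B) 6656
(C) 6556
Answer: C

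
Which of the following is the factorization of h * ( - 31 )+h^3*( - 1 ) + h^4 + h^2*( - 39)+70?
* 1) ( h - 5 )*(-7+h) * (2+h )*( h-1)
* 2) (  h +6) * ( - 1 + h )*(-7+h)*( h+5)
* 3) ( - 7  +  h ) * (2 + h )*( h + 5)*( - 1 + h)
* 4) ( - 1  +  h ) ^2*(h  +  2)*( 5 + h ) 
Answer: 3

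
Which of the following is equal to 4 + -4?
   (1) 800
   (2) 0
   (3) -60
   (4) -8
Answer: 2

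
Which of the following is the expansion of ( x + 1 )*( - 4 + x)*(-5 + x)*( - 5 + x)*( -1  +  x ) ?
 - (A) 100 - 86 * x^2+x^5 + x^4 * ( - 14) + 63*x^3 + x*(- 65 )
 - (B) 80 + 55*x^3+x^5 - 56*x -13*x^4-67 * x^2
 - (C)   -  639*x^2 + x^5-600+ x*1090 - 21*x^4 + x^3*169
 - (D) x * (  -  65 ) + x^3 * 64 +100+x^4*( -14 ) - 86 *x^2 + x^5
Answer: D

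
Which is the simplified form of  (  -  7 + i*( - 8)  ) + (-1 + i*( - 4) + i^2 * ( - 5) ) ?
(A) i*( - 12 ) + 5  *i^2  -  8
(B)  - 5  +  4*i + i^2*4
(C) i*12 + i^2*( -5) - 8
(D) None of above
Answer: D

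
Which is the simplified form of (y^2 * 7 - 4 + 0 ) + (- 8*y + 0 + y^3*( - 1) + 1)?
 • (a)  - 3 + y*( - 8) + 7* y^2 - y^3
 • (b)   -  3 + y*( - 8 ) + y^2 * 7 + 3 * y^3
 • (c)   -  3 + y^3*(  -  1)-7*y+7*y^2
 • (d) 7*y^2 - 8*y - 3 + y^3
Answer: a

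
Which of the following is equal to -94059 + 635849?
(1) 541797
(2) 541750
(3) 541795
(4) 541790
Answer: 4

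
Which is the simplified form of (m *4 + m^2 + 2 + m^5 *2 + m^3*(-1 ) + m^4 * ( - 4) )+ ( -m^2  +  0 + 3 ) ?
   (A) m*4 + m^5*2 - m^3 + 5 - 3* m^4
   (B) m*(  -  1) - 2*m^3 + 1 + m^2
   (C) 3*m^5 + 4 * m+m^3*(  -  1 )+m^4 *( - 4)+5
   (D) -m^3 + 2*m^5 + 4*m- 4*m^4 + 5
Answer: D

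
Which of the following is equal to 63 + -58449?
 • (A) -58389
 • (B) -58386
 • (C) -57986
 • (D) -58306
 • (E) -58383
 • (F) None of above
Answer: B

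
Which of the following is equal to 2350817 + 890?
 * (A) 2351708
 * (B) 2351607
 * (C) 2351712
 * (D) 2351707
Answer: D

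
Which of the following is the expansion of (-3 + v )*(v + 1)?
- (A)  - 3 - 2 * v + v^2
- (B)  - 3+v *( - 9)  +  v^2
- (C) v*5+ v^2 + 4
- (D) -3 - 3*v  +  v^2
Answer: A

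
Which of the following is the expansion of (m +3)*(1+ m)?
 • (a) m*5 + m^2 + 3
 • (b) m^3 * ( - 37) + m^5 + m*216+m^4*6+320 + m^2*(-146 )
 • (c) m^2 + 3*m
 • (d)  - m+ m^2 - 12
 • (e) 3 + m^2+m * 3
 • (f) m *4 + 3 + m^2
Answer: f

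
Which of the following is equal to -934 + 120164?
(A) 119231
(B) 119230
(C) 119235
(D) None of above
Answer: B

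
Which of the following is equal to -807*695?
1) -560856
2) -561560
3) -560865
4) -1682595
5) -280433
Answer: 3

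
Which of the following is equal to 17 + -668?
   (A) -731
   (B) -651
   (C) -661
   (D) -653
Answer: B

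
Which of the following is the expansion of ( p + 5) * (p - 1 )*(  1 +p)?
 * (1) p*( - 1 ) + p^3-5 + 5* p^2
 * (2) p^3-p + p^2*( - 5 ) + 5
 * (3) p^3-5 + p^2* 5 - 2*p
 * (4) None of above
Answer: 1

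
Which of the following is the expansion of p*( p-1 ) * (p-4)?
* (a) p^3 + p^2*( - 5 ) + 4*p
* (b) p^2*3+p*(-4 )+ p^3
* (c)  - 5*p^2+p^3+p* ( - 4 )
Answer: a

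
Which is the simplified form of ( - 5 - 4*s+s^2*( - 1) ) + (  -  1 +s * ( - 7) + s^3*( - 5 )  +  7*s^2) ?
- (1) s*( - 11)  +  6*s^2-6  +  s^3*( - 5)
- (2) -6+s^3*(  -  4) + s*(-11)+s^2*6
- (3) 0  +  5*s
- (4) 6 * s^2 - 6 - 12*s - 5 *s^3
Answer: 1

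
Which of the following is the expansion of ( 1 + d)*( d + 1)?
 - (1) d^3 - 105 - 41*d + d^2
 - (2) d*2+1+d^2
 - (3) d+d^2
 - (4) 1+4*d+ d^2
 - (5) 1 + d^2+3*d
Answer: 2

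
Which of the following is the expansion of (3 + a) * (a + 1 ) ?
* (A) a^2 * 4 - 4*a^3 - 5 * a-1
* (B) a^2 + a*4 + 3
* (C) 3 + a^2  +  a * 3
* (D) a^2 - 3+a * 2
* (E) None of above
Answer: B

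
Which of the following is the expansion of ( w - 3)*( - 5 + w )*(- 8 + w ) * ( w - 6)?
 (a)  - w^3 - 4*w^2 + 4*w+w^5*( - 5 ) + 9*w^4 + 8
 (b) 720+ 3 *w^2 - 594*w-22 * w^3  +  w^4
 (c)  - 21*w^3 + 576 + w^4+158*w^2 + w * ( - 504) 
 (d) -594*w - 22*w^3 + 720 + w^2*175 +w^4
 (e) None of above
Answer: d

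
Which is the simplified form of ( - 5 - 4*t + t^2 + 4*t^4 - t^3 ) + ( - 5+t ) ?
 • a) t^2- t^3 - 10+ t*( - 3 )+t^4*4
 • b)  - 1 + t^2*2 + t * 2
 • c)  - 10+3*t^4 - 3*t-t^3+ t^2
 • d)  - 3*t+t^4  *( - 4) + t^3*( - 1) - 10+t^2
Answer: a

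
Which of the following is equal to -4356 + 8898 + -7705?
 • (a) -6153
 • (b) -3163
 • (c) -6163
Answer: b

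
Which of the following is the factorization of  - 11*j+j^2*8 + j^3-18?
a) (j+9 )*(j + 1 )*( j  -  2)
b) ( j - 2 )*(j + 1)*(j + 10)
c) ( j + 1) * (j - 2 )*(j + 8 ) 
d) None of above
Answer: a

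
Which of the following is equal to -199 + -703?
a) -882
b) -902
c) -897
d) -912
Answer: b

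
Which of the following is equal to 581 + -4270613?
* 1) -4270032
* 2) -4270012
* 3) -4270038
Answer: 1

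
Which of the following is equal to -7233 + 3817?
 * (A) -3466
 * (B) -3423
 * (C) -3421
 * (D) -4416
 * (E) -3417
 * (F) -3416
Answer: F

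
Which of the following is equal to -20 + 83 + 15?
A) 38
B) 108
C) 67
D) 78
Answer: D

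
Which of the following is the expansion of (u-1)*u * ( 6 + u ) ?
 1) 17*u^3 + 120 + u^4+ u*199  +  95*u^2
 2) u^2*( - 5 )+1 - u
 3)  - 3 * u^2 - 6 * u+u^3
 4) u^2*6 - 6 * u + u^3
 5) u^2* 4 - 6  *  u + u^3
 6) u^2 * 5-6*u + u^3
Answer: 6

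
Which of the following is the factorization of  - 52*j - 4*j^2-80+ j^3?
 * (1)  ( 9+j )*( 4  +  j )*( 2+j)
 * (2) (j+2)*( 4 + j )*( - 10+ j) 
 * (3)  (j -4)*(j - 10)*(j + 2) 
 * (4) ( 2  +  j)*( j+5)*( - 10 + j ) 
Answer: 2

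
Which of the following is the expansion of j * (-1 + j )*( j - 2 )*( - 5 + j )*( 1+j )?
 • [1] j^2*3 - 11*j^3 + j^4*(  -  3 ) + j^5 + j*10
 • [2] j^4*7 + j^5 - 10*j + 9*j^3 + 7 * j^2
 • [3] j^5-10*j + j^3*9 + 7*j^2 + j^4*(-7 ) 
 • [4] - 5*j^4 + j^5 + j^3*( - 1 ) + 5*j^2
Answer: 3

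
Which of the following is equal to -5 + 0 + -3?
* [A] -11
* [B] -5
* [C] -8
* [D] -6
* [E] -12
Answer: C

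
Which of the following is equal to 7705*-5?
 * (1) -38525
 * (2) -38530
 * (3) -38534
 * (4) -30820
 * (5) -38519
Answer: 1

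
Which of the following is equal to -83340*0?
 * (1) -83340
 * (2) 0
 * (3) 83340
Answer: 2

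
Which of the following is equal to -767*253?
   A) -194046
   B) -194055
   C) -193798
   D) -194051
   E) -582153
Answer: D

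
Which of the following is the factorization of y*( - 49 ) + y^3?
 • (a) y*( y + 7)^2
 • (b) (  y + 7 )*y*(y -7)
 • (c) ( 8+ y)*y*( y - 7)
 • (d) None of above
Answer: b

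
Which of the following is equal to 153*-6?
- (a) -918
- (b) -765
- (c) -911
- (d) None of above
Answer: a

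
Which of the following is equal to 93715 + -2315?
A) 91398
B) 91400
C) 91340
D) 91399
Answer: B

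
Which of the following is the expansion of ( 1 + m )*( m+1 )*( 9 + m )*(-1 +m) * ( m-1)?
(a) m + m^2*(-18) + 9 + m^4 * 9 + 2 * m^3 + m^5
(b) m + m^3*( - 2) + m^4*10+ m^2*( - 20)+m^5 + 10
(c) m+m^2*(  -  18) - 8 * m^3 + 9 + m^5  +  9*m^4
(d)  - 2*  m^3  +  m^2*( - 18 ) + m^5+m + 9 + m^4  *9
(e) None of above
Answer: d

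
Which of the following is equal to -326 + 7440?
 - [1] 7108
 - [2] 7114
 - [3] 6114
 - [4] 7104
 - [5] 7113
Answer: 2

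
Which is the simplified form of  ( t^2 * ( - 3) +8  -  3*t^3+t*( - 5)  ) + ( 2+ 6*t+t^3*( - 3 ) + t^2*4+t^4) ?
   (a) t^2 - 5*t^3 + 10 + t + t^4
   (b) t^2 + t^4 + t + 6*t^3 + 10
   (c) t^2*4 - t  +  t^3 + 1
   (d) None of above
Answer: d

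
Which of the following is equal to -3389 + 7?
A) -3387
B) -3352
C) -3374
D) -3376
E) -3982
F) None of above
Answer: F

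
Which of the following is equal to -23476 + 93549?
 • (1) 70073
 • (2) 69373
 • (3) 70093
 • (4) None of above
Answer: 1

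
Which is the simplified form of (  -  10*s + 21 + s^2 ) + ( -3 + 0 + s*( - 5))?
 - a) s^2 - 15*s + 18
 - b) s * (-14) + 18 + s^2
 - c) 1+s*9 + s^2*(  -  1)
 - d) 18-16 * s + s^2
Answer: a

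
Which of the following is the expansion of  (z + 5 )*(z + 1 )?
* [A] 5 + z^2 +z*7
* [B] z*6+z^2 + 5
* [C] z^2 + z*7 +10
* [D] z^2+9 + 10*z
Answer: B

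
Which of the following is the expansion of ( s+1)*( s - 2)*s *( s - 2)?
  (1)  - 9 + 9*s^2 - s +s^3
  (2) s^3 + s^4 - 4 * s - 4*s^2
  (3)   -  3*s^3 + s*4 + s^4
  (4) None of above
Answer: 3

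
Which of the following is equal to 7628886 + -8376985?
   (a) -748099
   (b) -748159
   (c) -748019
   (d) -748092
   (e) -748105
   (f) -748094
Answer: a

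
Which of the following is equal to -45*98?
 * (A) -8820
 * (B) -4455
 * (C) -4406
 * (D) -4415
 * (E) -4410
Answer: E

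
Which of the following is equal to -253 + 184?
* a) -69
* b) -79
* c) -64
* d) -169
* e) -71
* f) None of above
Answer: a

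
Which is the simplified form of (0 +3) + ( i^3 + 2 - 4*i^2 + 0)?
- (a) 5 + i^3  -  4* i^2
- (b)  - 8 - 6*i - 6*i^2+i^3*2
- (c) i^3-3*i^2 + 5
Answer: a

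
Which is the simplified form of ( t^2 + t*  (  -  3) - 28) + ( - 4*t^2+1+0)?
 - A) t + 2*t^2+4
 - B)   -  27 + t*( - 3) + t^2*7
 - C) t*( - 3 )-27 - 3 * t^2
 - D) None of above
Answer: C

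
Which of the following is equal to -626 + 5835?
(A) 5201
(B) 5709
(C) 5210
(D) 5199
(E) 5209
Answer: E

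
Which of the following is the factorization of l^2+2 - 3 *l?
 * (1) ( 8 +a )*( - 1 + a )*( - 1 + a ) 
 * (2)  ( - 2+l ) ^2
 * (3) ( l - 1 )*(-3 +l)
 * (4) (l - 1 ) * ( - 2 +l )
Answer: 4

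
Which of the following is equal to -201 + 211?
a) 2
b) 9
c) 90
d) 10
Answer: d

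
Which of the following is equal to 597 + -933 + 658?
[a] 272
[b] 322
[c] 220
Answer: b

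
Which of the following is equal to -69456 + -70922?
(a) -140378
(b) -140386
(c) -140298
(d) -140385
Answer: a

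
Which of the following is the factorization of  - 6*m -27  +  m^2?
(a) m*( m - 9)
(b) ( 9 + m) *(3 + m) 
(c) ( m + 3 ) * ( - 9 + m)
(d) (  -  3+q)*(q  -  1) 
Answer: c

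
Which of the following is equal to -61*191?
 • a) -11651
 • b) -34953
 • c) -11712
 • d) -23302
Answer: a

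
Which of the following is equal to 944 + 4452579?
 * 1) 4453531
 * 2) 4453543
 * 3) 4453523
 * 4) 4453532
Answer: 3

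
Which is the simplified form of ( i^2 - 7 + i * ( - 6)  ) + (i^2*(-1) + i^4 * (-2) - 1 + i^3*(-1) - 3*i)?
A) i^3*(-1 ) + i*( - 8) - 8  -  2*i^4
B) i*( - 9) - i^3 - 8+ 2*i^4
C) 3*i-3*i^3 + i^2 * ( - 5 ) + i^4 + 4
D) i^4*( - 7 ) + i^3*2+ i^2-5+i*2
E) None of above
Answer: E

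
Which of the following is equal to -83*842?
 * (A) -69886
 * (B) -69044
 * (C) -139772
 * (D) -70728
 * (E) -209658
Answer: A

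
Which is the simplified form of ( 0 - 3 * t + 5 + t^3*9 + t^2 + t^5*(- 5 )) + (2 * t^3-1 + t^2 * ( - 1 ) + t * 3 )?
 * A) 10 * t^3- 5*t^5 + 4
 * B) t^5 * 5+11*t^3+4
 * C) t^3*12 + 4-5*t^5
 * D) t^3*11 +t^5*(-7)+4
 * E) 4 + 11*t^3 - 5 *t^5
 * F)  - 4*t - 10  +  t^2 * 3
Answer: E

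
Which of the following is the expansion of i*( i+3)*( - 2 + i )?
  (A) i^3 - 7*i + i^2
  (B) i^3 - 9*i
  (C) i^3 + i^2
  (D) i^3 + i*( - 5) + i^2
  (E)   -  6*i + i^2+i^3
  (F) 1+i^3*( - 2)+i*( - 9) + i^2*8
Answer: E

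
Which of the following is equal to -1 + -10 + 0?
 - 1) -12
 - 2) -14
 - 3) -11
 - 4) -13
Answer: 3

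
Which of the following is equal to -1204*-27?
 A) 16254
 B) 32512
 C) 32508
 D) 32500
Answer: C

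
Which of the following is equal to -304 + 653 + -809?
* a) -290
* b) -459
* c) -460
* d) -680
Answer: c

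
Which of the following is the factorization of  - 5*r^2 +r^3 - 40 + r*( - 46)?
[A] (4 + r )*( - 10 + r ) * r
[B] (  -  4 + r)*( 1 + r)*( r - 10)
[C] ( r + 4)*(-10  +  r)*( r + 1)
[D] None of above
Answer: C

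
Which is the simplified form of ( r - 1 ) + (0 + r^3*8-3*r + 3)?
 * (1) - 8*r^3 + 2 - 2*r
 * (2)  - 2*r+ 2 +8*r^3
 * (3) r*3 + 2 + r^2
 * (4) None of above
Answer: 2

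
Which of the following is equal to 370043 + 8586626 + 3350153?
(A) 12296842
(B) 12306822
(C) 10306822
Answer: B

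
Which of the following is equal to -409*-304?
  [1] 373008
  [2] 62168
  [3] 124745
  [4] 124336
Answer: 4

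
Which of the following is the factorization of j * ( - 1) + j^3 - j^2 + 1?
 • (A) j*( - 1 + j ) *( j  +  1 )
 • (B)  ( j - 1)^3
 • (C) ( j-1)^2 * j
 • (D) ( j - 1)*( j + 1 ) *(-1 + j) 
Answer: D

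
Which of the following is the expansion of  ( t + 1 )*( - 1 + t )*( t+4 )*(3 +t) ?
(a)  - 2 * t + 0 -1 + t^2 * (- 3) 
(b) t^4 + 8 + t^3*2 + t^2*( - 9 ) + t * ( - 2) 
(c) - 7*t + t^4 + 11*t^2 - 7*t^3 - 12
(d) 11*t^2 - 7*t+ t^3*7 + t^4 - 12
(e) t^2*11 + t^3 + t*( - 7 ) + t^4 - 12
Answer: d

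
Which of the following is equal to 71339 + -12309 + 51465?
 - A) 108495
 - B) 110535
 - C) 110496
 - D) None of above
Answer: D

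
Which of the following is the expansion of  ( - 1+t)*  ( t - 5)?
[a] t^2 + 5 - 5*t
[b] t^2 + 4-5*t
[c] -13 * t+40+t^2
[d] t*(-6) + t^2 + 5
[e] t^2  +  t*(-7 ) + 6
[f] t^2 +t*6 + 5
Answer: d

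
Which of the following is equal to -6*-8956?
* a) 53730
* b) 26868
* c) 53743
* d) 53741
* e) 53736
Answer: e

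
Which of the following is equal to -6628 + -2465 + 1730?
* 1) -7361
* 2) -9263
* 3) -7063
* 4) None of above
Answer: 4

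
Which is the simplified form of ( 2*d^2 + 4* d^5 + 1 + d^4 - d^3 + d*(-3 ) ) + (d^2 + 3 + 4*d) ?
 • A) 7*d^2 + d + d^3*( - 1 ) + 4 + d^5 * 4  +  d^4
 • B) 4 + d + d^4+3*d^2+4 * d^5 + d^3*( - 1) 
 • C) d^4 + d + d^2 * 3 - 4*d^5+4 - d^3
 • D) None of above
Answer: B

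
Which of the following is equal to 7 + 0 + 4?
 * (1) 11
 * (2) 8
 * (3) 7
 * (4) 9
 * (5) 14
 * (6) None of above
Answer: 1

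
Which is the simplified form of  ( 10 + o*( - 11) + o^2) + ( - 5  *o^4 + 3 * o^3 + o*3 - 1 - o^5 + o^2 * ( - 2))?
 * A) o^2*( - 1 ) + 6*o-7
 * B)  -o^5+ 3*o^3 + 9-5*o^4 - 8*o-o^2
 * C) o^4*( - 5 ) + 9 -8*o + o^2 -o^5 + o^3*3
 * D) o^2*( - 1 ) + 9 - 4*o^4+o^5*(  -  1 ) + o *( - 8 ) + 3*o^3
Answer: B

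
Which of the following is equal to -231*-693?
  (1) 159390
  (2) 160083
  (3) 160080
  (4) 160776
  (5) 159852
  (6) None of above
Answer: 2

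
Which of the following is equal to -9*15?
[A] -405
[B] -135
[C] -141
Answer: B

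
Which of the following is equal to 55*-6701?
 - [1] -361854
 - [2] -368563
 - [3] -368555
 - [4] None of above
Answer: 3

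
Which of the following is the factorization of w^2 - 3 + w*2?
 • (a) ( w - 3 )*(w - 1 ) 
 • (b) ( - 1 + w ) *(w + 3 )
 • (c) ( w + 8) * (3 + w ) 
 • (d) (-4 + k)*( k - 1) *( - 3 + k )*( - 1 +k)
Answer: b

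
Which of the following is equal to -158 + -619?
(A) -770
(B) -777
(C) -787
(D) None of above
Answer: B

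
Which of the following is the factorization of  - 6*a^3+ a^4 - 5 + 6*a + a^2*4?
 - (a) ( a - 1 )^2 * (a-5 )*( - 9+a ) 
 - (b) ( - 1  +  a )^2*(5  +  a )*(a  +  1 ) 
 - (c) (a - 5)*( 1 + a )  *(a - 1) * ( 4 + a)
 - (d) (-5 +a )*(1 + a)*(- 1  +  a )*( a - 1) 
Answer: d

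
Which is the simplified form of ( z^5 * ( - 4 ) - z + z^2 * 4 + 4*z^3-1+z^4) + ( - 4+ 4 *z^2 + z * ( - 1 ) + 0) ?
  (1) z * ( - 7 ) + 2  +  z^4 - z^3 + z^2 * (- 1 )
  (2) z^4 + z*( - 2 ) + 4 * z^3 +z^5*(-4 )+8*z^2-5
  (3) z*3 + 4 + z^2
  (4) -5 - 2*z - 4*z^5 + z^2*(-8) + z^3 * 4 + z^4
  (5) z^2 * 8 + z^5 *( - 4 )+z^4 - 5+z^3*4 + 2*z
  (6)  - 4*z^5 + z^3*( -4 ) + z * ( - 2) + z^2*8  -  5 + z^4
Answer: 2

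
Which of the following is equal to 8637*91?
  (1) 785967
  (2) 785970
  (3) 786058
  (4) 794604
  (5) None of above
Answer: 1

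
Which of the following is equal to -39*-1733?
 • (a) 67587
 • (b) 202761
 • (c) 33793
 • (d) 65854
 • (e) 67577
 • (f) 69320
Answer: a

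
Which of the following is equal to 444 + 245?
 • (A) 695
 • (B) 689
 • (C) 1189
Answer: B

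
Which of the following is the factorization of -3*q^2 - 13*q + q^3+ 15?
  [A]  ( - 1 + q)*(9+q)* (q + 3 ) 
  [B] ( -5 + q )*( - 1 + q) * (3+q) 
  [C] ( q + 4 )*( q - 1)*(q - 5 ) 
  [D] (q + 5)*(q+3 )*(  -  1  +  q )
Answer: B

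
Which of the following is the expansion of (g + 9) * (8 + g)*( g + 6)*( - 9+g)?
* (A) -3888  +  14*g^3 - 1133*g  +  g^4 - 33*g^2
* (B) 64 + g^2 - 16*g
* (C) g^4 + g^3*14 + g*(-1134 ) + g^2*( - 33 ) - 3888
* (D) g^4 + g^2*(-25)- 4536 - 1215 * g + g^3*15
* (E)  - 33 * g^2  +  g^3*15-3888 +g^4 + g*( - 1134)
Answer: C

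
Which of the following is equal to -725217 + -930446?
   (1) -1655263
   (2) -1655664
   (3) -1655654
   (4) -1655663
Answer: 4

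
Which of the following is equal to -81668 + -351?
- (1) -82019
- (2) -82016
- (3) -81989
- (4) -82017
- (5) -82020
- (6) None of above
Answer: 1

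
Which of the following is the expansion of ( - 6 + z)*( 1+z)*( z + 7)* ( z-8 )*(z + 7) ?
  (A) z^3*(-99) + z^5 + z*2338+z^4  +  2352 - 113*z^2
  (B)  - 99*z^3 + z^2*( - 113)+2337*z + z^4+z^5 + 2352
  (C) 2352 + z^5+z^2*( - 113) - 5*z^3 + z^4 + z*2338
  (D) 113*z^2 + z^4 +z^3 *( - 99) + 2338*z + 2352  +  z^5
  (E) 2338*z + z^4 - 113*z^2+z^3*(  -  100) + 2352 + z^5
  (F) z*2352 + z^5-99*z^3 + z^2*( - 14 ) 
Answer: A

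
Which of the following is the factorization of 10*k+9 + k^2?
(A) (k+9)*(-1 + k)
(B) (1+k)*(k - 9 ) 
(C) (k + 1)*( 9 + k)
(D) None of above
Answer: C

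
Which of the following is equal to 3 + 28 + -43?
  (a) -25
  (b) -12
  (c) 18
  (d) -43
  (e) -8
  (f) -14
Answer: b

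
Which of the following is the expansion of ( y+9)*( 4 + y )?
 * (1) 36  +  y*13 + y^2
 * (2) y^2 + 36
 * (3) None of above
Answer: 1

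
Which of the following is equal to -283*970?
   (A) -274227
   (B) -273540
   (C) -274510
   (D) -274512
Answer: C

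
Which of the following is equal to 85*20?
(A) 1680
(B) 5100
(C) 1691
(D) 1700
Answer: D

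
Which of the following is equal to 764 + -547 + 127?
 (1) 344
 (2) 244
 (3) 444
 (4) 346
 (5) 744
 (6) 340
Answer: 1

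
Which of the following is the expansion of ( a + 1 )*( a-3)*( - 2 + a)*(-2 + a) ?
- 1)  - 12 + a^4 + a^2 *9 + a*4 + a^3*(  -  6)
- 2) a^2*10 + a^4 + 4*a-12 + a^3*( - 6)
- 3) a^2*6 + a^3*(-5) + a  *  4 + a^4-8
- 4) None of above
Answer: 1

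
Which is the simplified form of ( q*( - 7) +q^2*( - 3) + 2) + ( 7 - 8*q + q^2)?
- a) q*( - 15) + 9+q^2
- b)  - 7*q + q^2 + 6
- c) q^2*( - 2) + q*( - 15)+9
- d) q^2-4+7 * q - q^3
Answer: c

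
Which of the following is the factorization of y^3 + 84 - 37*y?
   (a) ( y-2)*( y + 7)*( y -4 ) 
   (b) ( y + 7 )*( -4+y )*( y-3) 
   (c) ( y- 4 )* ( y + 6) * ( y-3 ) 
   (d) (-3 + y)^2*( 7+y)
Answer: b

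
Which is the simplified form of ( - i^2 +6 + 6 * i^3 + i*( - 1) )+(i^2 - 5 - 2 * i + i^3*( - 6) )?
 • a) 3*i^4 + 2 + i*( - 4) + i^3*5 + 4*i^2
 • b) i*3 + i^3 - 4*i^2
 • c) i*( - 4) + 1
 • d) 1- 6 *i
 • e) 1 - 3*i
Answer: e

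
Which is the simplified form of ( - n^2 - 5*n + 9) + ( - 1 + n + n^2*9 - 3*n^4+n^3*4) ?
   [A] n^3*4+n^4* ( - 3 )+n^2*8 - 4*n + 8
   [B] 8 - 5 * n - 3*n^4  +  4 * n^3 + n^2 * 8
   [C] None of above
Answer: A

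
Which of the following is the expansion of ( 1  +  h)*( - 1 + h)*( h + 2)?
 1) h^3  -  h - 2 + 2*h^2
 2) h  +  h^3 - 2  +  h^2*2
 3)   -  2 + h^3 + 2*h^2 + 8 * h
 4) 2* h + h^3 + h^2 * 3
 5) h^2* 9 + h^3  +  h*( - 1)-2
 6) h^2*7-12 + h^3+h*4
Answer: 1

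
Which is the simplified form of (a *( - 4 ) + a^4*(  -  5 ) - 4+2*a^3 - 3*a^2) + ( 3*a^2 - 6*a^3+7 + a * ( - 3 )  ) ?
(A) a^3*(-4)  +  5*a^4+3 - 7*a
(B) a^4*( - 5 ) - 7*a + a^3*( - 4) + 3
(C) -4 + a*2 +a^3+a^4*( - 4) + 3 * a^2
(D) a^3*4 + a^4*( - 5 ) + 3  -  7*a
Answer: B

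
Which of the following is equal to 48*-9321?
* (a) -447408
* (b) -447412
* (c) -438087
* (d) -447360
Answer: a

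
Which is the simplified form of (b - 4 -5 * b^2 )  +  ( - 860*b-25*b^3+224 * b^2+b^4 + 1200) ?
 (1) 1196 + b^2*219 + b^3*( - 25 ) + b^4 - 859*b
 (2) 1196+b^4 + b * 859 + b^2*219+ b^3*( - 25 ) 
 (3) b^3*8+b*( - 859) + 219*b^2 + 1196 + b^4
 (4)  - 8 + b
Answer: 1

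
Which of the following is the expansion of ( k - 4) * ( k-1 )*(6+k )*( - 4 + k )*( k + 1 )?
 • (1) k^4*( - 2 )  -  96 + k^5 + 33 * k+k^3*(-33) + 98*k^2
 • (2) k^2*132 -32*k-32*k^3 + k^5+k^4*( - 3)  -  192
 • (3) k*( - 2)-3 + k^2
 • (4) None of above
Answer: 4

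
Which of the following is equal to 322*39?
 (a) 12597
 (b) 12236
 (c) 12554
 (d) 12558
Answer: d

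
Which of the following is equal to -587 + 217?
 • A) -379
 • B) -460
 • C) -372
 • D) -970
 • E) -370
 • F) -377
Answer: E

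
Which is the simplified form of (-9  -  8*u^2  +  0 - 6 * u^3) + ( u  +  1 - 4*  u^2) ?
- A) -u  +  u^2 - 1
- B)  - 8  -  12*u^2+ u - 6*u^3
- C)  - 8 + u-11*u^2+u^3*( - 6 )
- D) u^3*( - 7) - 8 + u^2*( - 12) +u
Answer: B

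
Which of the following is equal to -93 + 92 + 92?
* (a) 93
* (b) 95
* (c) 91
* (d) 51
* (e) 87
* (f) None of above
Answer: c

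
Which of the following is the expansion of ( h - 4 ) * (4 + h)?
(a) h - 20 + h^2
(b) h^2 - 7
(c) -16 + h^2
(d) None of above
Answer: c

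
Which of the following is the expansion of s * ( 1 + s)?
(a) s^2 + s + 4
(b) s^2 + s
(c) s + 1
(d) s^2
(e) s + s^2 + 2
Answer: b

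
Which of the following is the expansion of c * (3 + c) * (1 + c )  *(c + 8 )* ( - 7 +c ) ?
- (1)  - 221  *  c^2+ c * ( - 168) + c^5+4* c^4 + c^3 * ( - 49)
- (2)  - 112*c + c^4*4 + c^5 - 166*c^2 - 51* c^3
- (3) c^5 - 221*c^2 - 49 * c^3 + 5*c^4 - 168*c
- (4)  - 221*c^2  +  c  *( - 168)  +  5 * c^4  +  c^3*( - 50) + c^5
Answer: 3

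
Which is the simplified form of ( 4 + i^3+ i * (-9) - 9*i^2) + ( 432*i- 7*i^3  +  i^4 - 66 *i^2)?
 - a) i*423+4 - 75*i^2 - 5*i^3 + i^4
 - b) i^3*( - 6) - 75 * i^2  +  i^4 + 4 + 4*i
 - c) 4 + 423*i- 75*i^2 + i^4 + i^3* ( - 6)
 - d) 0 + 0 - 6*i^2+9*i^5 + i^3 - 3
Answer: c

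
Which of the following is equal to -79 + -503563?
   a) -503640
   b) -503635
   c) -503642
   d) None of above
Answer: c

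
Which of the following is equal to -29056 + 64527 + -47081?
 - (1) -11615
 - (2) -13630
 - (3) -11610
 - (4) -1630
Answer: 3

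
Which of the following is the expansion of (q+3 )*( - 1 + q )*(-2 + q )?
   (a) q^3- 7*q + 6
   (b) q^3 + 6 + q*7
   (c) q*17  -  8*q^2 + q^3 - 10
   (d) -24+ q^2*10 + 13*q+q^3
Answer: a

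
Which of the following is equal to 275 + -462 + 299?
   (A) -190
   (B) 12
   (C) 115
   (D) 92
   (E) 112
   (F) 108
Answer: E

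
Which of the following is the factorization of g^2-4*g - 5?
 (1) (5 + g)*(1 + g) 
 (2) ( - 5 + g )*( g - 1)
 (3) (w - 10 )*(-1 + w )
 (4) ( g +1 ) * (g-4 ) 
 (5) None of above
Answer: 5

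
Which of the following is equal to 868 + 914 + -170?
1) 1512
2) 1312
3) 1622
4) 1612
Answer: 4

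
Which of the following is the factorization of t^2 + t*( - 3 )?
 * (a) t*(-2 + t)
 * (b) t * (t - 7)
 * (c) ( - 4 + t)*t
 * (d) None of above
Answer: d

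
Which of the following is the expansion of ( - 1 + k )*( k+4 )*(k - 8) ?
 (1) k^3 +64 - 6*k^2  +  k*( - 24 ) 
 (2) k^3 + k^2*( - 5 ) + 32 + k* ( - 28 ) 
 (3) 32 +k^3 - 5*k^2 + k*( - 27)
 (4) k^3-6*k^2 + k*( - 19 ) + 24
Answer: 2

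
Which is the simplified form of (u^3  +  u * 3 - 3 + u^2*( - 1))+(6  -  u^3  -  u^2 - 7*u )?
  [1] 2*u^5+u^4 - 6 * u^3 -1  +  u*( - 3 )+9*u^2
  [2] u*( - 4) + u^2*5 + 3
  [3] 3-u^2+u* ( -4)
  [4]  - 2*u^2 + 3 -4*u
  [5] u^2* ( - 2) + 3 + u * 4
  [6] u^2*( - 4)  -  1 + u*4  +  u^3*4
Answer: 4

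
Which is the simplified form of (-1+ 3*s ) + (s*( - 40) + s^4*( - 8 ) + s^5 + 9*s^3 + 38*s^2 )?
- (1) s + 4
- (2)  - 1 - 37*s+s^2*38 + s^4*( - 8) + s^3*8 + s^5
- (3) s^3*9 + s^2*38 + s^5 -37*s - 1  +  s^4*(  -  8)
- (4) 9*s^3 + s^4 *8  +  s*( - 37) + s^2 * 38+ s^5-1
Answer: 3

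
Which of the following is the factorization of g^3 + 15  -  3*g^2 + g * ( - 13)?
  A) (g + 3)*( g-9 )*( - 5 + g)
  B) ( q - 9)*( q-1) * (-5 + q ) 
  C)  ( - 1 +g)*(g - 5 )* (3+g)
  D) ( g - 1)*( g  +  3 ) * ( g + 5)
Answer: C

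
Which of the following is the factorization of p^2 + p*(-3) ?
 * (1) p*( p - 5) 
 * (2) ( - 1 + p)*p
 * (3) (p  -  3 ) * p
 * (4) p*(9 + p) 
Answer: 3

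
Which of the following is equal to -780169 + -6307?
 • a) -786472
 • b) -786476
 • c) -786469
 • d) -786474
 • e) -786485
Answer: b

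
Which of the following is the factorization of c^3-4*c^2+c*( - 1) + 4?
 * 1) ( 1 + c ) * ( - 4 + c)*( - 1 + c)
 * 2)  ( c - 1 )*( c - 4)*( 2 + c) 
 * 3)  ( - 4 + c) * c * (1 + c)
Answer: 1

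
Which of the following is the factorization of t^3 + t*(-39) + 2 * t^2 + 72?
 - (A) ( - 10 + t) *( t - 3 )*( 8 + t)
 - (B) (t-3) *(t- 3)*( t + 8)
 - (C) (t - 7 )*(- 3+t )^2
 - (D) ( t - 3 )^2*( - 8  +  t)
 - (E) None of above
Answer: B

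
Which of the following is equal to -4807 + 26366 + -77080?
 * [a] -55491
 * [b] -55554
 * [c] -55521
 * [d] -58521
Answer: c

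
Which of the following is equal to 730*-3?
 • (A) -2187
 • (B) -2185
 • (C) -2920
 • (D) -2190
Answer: D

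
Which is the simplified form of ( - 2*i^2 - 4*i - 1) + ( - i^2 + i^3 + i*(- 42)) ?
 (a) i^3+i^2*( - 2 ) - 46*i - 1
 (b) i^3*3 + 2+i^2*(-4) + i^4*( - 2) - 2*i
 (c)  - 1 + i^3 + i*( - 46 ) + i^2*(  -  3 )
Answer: c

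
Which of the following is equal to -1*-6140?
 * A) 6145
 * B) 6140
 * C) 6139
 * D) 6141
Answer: B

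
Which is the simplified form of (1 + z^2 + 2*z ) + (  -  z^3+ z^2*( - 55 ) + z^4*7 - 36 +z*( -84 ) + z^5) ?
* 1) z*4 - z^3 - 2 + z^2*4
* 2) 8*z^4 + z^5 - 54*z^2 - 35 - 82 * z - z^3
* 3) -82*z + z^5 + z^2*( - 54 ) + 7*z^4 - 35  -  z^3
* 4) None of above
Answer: 3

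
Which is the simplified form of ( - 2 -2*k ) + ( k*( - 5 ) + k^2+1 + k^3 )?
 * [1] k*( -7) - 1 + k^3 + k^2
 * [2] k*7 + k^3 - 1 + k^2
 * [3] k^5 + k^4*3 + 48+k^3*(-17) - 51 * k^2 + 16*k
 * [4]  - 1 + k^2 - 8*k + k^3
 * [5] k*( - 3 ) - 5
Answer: 1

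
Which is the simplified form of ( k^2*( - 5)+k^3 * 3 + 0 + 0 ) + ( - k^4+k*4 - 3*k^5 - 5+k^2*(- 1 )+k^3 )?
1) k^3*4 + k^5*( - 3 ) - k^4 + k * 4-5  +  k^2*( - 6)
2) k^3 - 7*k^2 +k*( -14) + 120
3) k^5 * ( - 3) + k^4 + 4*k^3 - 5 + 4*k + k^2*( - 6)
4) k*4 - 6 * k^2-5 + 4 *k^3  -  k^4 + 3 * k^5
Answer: 1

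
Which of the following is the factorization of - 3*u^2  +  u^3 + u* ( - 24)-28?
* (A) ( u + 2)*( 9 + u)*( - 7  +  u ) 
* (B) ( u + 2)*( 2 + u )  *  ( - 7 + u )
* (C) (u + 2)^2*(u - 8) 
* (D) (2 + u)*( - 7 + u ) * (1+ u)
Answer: B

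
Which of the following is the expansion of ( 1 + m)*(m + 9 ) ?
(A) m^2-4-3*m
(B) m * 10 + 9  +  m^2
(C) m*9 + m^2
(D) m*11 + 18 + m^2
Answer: B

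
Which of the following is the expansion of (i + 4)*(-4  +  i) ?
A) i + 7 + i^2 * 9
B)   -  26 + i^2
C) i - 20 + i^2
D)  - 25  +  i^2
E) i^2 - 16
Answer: E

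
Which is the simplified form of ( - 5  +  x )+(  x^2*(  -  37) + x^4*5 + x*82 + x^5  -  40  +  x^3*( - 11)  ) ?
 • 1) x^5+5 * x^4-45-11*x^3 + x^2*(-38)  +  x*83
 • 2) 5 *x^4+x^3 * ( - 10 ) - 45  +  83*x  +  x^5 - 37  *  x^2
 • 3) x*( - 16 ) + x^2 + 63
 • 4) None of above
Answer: 4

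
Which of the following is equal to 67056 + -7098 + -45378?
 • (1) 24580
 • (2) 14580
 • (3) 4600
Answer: 2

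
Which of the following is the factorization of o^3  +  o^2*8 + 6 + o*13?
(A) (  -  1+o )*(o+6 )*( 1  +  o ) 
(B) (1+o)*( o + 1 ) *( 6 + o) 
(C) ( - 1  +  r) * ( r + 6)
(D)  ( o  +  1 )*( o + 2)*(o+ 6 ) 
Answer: B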